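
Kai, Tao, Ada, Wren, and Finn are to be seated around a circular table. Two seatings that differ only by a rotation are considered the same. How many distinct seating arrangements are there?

Fix one person's seat to break rotational symmetry; the remaining 4 people can be arranged in (4)! = 24 ways.

24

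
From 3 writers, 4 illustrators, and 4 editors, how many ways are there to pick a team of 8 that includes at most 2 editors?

Split by how many editors are chosen (0 through 2).
Sum: C(4,0)·C(7,8) + C(4,1)·C(7,7) + C(4,2)·C(7,6) = 0 + 4 + 42 = 46.

46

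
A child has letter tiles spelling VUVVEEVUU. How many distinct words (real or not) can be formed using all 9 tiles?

1260

VUVVEEVUU has 9 letters with E appearing twice, U appearing 3 times, and V appearing 4 times.
So there are 9! / (4!·3!·2!) = 1260 distinguishable arrangements.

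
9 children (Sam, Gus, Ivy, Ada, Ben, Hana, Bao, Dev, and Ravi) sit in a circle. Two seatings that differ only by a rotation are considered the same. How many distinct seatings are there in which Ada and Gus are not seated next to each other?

Without the restriction there are (8)! = 40320 seatings.
Seatings with Ada beside Gus: treat them as a block with 2 internal orders, giving 2 × (7)! = 10080.
Subtracting, 40320 − 10080 = 30240.

30240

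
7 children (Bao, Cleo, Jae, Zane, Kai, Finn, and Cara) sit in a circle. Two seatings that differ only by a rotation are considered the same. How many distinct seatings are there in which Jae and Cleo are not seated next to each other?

All circular seatings of 7 people number (6)! = 720.
Those with Jae next to Cleo: fuse the pair into one unit and seat 6 units around a circle — 2·(5)! = 240.
Subtracting, 720 − 240 = 480.

480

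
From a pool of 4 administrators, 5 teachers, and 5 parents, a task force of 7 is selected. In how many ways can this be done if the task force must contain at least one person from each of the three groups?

3240

Total 7-person selections from all 14: C(14,7) = 3432.
Subtract selections that omit an entire group: no administrators → C(10,7) = 120; no teachers → C(9,7) = 36; no parents → C(9,7) = 36.
Add back selections omitting two groups (i.e. drawn from a single group): C(4,7) + C(5,7) + C(5,7) = 0.
By inclusion–exclusion: 3432 − 192 + 0 = 3240.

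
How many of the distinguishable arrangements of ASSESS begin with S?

20

With the first slot taken by S, it remains to arrange the other 5 letters (ASESS).
Those 5 letters have S appearing 3 times, giving (5)!/(3!) = 20.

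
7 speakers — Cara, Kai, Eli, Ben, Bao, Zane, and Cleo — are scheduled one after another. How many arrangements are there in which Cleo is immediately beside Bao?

Glue Cleo and Bao into one block (2 internal orders), leaving 6 units to arrange in a row.
So the count is 2·(6)! = 1440.

1440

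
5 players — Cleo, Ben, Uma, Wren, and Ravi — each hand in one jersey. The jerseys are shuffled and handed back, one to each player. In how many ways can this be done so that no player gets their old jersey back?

44

Let Aᵢ be the assignments in which player i gets their old jersey. We want the size of the complement of A₁∪…∪A_5.
By inclusion–exclusion this is Σ_{j=0}^{5} (−1)^j C(5,j)·(5−j)!.
Computing: 120 − 120 + 60 − 20 + 5 − 1 = 44.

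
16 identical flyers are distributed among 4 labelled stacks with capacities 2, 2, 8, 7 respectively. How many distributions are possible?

Without the upper bounds there are C(19,3) = 969 ways to split 16 among 4 stacks.
Subtract solutions that violate a single cap (substitute x_i' = x_i − (cap_i+1)): x_1 ≥ 3 gives C(16,3) = 560; x_2 ≥ 3 gives C(16,3) = 560; x_3 ≥ 9 gives C(10,3) = 120; x_4 ≥ 8 gives C(11,3) = 165. Together 1405.
Add back pairs where two caps are both exceeded: 286 + 35 + 56 + 35 + 56 + 0 = 468.
Subtract triples: 4 + 10 + 0 + 0 = 14.
By inclusion–exclusion the count is 969 − 1405 + 468 − 14 = 18.

18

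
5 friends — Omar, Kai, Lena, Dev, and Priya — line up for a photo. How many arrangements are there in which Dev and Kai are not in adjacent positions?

There are 5! = 120 arrangements in all. If Dev and Kai are adjacent, merging them into one block gives 2·(4)! = 48 arrangements.
So 120 − 48 = 72 arrangements keep them apart.

72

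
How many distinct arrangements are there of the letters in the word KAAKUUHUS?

Letter multiplicities in KAAKUUHUS: A×2, H×1, K×2, S×1, U×3.
Dividing 9! = 362880 by 3!·2!·2! = 24 for the repeated letters gives 15120.

15120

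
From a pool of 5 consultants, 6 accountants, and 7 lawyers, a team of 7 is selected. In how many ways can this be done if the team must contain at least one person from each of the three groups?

Total 7-person selections from all 18: C(18,7) = 31824.
Selections missing a whole group: no consultants → C(13,7) = 1716; no accountants → C(12,7) = 792; no lawyers → C(11,7) = 330.
Add back selections omitting two groups (i.e. drawn from a single group): C(5,7) + C(6,7) + C(7,7) = 1.
By inclusion–exclusion: 31824 − 2838 + 1 = 28987.

28987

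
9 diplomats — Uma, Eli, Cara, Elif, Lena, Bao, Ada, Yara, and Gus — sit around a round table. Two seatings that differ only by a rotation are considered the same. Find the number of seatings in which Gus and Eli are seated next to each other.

Glue Gus and Eli into a block (2 internal orders). Seating 8 units around a circle gives (7)! arrangements.
So 2 × (7)! = 2 × 5040 = 10080.

10080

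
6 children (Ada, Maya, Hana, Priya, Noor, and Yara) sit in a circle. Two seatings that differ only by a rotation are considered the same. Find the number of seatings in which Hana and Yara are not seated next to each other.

72

Without the restriction there are (5)! = 120 seatings.
Those with Hana next to Yara: fuse the pair into one unit and seat 5 units around a circle — 2·(4)! = 48.
Subtracting, 120 − 48 = 72.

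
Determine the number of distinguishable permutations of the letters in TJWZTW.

TJWZTW has 6 letters with T appearing twice and W appearing twice.
So there are 6! / (2!·2!) = 180 distinguishable arrangements.

180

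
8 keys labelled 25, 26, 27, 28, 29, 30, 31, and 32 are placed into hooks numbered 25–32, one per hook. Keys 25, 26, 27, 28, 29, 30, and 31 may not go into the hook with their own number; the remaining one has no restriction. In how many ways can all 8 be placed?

16687

Let Aᵢ (for 25 ≤ i ≤ 31) be the placements that put key i in its forbidden hook. Any j of these fix j positions, leaving (8−j)! ways to fill the rest, and there are C(7,j) ways to pick which j.
By inclusion–exclusion, the number of valid placements is Σ_{j=0}^{7} (−1)^j C(7,j)·(8−j)!.
Computing: 40320 − 35280 + 15120 − 4200 + 840 − 126 + 14 − 1 = 16687.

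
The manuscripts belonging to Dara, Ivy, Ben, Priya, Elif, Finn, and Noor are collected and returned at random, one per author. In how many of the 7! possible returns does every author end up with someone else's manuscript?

1854

Count assignments avoiding every fixed point. For any j of the 7 authors fixed to their own manuscript, the other 7−j can be arranged in (7−j)! ways.
By inclusion–exclusion this is Σ_{j=0}^{7} (−1)^j C(7,j)·(7−j)!.
Computing: 5040 − 5040 + 2520 − 840 + 210 − 42 + 7 − 1 = 1854.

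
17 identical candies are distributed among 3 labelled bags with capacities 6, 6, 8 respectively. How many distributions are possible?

Without the upper bounds there are C(19,2) = 171 ways to split 17 among 3 bags.
Subtract solutions that violate a single cap (substitute x_i' = x_i − (cap_i+1)): x_1 ≥ 7 gives C(12,2) = 66; x_2 ≥ 7 gives C(12,2) = 66; x_3 ≥ 9 gives C(10,2) = 45. Together 177.
Add back pairs where two caps are both exceeded: 10 + 3 + 3 = 16.
By inclusion–exclusion the count is 171 − 177 + 16 = 10.

10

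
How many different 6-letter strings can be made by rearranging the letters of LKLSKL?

The 6 letters of LKLSKL have repeats: K appearing twice and L appearing 3 times.
So there are 6! / (3!·2!) = 60 distinguishable arrangements.

60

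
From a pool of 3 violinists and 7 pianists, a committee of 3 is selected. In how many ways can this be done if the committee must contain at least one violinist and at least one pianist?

84

Unrestricted: C(10,3) = 120 ways to pick any 3 of the 10.
Selections missing a whole group: no violinists → C(7,3) = 35; no pianists → C(3,3) = 1.
Both groups omitted at once is impossible, so 120 − 36 = 84.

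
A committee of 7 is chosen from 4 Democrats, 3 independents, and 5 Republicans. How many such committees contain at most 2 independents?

666

Split by how many independents are chosen (0 through 2).
Sum: C(3,0)·C(9,7) + C(3,1)·C(9,6) + C(3,2)·C(9,5) = 36 + 252 + 378 = 666.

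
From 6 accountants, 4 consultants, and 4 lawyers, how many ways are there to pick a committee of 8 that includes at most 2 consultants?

Split by how many consultants are chosen (0 through 2).
Sum: C(4,0)·C(10,8) + C(4,1)·C(10,7) + C(4,2)·C(10,6) = 45 + 480 + 1260 = 1785.

1785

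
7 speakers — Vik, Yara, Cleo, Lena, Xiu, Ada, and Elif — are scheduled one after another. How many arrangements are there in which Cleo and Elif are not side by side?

3600

There are 7! = 5040 arrangements in all. If Cleo and Elif are adjacent, merging them into one block gives 2·(6)! = 1440 arrangements.
Complementary counting: 5040 − 1440 = 3600.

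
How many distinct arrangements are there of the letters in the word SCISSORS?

The 8 letters of SCISSORS have repeats: S appearing 4 times.
Dividing 8! = 40320 by 4! = 24 for the repeated letters gives 1680.

1680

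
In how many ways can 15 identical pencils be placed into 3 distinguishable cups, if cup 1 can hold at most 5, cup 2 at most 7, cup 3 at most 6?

By stars and bars, unrestricted non-negative solutions to x_1+…+x_3 = 15 number C(15+2,2) = 136.
Subtract solutions that violate a single cap (substitute x_i' = x_i − (cap_i+1)): x_1 ≥ 6 gives C(11,2) = 55; x_2 ≥ 8 gives C(9,2) = 36; x_3 ≥ 7 gives C(10,2) = 45. Together 136.
Add back pairs where two caps are both exceeded: 3 + 6 + 1 = 10.
By inclusion–exclusion the count is 136 − 136 + 10 = 10.

10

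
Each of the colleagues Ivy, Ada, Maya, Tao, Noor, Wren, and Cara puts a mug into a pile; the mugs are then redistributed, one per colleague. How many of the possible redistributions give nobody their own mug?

1854

Count assignments avoiding every fixed point. For any j of the 7 colleagues fixed to their own mug, the other 7−j can be arranged in (7−j)! ways.
By inclusion–exclusion this is Σ_{j=0}^{7} (−1)^j C(7,j)·(7−j)!.
Computing: 5040 − 5040 + 2520 − 840 + 210 − 42 + 7 − 1 = 1854.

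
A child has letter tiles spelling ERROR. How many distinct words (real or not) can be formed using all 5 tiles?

ERROR has 5 letters with R appearing 3 times.
So there are 5! / (3!) = 20 distinguishable arrangements.

20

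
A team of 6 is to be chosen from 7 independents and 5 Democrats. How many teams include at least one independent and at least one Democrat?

917

Total 6-person selections from all 12: C(12,6) = 924.
Subtract selections that omit an entire group: no independents → C(5,6) = 0; no Democrats → C(7,6) = 7.
Both groups omitted at once is impossible, so 924 − 7 = 917.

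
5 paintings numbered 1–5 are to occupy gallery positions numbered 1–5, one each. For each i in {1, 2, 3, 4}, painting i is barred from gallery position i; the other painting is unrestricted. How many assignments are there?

53

Let Aᵢ (for 1 ≤ i ≤ 4) be the placements that put painting i in its forbidden gallery position. Any j of these fix j positions, leaving (5−j)! ways to fill the rest, and there are C(4,j) ways to pick which j.
By inclusion–exclusion, the number of valid placements is Σ_{j=0}^{4} (−1)^j C(4,j)·(5−j)!.
Computing: 120 − 96 + 36 − 8 + 1 = 53.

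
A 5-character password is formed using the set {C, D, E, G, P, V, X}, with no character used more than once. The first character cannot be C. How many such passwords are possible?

2160

The first character has 7−1 = 6 choices (anything except C).
The remaining 4 characters are filled from the other 6 symbols without repetition: 6 × 5 × 4 × 3 = 360.
Total: 6 × 360 = 2160.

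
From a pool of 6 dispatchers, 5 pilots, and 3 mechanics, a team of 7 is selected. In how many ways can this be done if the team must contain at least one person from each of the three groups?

Unrestricted: C(14,7) = 3432 ways to pick any 7 of the 14.
Selections missing a whole group: no dispatchers → C(8,7) = 8; no pilots → C(9,7) = 36; no mechanics → C(11,7) = 330.
Add back selections omitting two groups (i.e. drawn from a single group): C(6,7) + C(5,7) + C(3,7) = 0.
By inclusion–exclusion: 3432 − 374 + 0 = 3058.

3058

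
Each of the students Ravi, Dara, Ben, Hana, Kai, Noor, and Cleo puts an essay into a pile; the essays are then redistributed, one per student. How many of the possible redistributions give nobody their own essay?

Count assignments avoiding every fixed point. For any j of the 7 students fixed to their own essay, the other 7−j can be arranged in (7−j)! ways.
By inclusion–exclusion this is Σ_{j=0}^{7} (−1)^j C(7,j)·(7−j)!.
Computing: 5040 − 5040 + 2520 − 840 + 210 − 42 + 7 − 1 = 1854.

1854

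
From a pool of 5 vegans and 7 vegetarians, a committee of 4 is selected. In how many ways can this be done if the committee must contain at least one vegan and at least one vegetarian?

455

With no constraint there are C(12,4) = 495 possible selections.
Subtract selections that omit an entire group: no vegans → C(7,4) = 35; no vegetarians → C(5,4) = 5.
Both groups omitted at once is impossible, so 495 − 40 = 455.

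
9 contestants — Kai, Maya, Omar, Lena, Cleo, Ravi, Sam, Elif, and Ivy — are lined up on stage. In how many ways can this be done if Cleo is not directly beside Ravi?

Of the 9! = 362880 arrangements, those with Cleo and Ravi adjacent number 2 × 8! = 80640 (treat the pair as a block with 2 internal orders).
Complementary counting: 362880 − 80640 = 282240.

282240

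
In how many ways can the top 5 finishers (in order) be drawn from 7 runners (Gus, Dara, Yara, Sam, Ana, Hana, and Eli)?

This is an ordered selection of 5 from 7: P(7,5).
That gives 7 × 6 × 5 × 4 × 3 = 2520.

2520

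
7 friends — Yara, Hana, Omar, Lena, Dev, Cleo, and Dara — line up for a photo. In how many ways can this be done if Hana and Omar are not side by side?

Of the 7! = 5040 arrangements, those with Hana and Omar adjacent number 2 × 6! = 1440 (treat the pair as a block with 2 internal orders).
Complementary counting: 5040 − 1440 = 3600.

3600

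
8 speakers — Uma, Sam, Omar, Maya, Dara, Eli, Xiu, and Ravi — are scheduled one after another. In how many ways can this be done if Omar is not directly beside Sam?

There are 8! = 40320 arrangements in all. If Omar and Sam are adjacent, merging them into one block gives 2·(7)! = 10080 arrangements.
So 40320 − 10080 = 30240 arrangements keep them apart.

30240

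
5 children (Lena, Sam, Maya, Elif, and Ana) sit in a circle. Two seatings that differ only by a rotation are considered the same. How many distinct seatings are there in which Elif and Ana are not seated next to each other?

All circular seatings of 5 people number (4)! = 24.
Those with Elif next to Ana: fuse the pair into one unit and seat 4 units around a circle — 2·(3)! = 12.
Subtracting, 24 − 12 = 12.

12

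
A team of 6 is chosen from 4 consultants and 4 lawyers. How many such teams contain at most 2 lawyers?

Split by how many lawyers are chosen (0 through 2).
Sum: C(4,0)·C(4,6) + C(4,1)·C(4,5) + C(4,2)·C(4,4) = 0 + 0 + 6 = 6.

6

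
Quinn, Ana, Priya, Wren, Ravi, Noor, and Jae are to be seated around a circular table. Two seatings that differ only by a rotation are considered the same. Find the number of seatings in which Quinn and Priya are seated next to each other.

240

Treat {Quinn, Priya} as one unit (2 internal orders) and seat the resulting 6 units around the table: (5)! circular arrangements.
So 2 × (5)! = 2 × 120 = 240.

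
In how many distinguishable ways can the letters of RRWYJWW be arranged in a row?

420

RRWYJWW has 7 letters with R appearing twice and W appearing 3 times.
Dividing 7! = 5040 by 3!·2! = 12 for the repeated letters gives 420.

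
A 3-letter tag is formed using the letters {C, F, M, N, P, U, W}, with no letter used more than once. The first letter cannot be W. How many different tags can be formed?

The first letter has 7−1 = 6 choices (anything except W).
The remaining 2 letters are filled from the other 6 symbols without repetition: 6 × 5 = 30.
Total: 6 × 30 = 180.

180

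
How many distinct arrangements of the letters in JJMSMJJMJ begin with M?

Fix M in the first position and arrange the remaining 8 letters.
Those 8 letters have J appearing 5 times and M appearing twice, giving (8)!/(5!·2!) = 168.

168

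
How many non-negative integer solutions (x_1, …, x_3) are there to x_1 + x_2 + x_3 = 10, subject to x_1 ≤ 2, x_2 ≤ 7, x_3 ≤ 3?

Without the upper bounds there are C(12,2) = 66 ways to split 10 among 3 variables.
Subtract solutions that violate a single cap (substitute x_i' = x_i − (cap_i+1)): x_1 ≥ 3 gives C(9,2) = 36; x_2 ≥ 8 gives C(4,2) = 6; x_3 ≥ 4 gives C(8,2) = 28. Together 70.
Add back pairs where two caps are both exceeded: 0 + 10 + 0 = 10.
By inclusion–exclusion the count is 66 − 70 + 10 = 6.

6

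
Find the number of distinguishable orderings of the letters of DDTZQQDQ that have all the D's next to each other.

120

Treat the 3 copies of D as a single block. The multiset to arrange is then {DDD, Q, Q, Q, T, Z}, 6 items in all.
That gives (6)!/(3!) = 120 arrangements.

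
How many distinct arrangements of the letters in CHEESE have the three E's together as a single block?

Treat the 3 copies of E as a single block. The multiset to arrange is then {EEE, C, H, S}, 4 items in all.
All 4 items are distinct, so there are (4)! = 24 arrangements.

24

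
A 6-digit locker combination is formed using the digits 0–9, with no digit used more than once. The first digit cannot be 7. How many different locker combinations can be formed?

136080

The first digit has 10−1 = 9 choices (anything except 7).
The remaining 5 digits are filled from the other 9 symbols without repetition: 9 × 8 × 7 × 6 × 5 = 15120.
Total: 9 × 15120 = 136080.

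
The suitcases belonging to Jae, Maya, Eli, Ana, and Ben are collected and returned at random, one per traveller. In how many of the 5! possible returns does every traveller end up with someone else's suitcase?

44

Count assignments avoiding every fixed point. For any j of the 5 travellers fixed to their own suitcase, the other 5−j can be arranged in (5−j)! ways.
By inclusion–exclusion this is Σ_{j=0}^{5} (−1)^j C(5,j)·(5−j)!.
Computing: 120 − 120 + 60 − 20 + 5 − 1 = 44.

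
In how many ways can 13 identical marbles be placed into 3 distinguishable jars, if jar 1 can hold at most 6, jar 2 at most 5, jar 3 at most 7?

21

By stars and bars, unrestricted non-negative solutions to x_1+…+x_3 = 13 number C(13+2,2) = 105.
Subtract solutions that violate a single cap (substitute x_i' = x_i − (cap_i+1)): x_1 ≥ 7 gives C(8,2) = 28; x_2 ≥ 6 gives C(9,2) = 36; x_3 ≥ 8 gives C(7,2) = 21. Together 85.
Add back pairs where two caps are both exceeded: 1 + 0 + 0 = 1.
By inclusion–exclusion the count is 105 − 85 + 1 = 21.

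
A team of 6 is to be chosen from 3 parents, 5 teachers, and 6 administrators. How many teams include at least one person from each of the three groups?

2430

Total 6-person selections from all 14: C(14,6) = 3003.
Subtract selections that omit an entire group: no parents → C(11,6) = 462; no teachers → C(9,6) = 84; no administrators → C(8,6) = 28.
Add back selections omitting two groups (i.e. drawn from a single group): C(3,6) + C(5,6) + C(6,6) = 1.
By inclusion–exclusion: 3003 − 574 + 1 = 2430.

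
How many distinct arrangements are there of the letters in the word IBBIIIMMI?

756

Letter multiplicities in IBBIIIMMI: B×2, I×5, M×2.
So there are 9! / (5!·2!·2!) = 756 distinguishable arrangements.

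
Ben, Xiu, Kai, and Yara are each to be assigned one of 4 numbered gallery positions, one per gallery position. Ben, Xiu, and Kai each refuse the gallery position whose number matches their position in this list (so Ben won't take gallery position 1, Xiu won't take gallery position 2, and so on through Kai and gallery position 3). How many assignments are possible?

11

Let Aᵢ (for i ∈ {1, 2, 3}) be the placements that put person i in their forbidden gallery position. Any j of these fix j positions, leaving (4−j)! ways to fill the rest, and there are C(3,j) ways to pick which j.
By inclusion–exclusion, the number of valid placements is Σ_{j=0}^{3} (−1)^j C(3,j)·(4−j)!.
Computing: 24 − 18 + 6 − 1 = 11.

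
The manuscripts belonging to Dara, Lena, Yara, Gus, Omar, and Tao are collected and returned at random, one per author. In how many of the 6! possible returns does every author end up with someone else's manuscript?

This is the derangement count D_6: permutations of 6 items with no fixed point.
By inclusion–exclusion this is Σ_{j=0}^{6} (−1)^j C(6,j)·(6−j)!.
Computing: 720 − 720 + 360 − 120 + 30 − 6 + 1 = 265.

265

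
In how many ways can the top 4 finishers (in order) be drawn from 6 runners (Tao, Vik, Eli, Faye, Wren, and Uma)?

360

There are 6 choices for 1st place, 5 for 2nd, and so on down to 3 for position 4.
That gives 6 × 5 × 4 × 3 = 360.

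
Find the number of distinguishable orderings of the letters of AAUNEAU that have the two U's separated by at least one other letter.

Total arrangements of AAUNEAU: 7!/(3!·2!) = 420.
If the two U's are adjacent, glue them into one block, leaving 6 items to arrange: (6)!/(3!) = 120 ways.
Subtracting, 420 − 120 = 300 arrangements keep the U's apart.

300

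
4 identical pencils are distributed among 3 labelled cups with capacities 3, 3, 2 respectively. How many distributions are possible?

10

Ignoring the caps, the number of non-negative solutions to x_1+…+x_3 = 4 is C(6,2) = 15.
Subtract solutions that violate a single cap (substitute x_i' = x_i − (cap_i+1)): x_1 ≥ 4 gives C(2,2) = 1; x_2 ≥ 4 gives C(2,2) = 1; x_3 ≥ 3 gives C(3,2) = 3. Together 5.
No two caps can be exceeded simultaneously, so the pair terms are all 0.
By inclusion–exclusion the count is 15 − 5 + 0 = 10.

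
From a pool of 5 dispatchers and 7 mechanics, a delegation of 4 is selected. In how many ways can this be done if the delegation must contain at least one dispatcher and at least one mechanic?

With no constraint there are C(12,4) = 495 possible selections.
Subtract selections that omit an entire group: no dispatchers → C(7,4) = 35; no mechanics → C(5,4) = 5.
Both groups omitted at once is impossible, so 495 − 40 = 455.

455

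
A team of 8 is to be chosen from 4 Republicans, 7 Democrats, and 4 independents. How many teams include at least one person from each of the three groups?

6104

Total 8-person selections from all 15: C(15,8) = 6435.
Selections missing a whole group: no Republicans → C(11,8) = 165; no Democrats → C(8,8) = 1; no independents → C(11,8) = 165.
Add back selections omitting two groups (i.e. drawn from a single group): C(4,8) + C(7,8) + C(4,8) = 0.
By inclusion–exclusion: 6435 − 331 + 0 = 6104.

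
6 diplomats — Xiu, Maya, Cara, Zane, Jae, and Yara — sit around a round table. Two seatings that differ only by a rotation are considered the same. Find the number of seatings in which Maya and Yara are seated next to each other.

48

Treat {Maya, Yara} as one unit (2 internal orders) and seat the resulting 5 units around the table: (4)! circular arrangements.
So 2 × (4)! = 2 × 24 = 48.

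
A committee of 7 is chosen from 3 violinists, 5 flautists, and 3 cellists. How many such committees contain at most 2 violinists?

Split by how many violinists are chosen (0 through 2).
Sum: C(3,0)·C(8,7) + C(3,1)·C(8,6) + C(3,2)·C(8,5) = 8 + 84 + 168 = 260.

260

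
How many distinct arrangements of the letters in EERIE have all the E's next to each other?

Treat the 3 copies of E as a single block. The multiset to arrange is then {EEE, I, R}, 3 items in all.
All 3 items are distinct, so there are (3)! = 6 arrangements.

6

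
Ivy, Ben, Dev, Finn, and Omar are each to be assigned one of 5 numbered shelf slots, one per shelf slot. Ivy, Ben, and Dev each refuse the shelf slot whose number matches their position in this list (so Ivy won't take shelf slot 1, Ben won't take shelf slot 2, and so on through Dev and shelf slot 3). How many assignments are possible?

Let Aᵢ (for i ∈ {1, 2, 3}) be the placements that put person i in their forbidden shelf slot. Any j of these fix j positions, leaving (5−j)! ways to fill the rest, and there are C(3,j) ways to pick which j.
By inclusion–exclusion, the number of valid placements is Σ_{j=0}^{3} (−1)^j C(3,j)·(5−j)!.
Computing: 120 − 72 + 18 − 2 = 64.

64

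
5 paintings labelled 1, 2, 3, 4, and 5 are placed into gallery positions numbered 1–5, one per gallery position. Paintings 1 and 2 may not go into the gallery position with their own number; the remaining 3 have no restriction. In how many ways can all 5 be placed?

78

Let Aᵢ (for i ∈ {1, 2}) be the placements that put painting i in its forbidden gallery position. Any j of these fix j positions, leaving (5−j)! ways to fill the rest, and there are C(2,j) ways to pick which j.
By inclusion–exclusion, the number of valid placements is Σ_{j=0}^{2} (−1)^j C(2,j)·(5−j)!.
Computing: 120 − 48 + 6 = 78.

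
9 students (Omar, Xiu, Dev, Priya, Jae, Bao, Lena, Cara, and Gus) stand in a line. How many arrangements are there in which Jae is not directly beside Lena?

282240

Of the 9! = 362880 arrangements, those with Jae and Lena adjacent number 2 × 8! = 80640 (treat the pair as a block with 2 internal orders).
So 362880 − 80640 = 282240 arrangements keep them apart.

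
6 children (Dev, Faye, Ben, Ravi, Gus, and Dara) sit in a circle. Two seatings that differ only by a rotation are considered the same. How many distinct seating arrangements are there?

Seat Dev anywhere (absorbing the rotational symmetry), then permute the other 5: (5)! = 120.

120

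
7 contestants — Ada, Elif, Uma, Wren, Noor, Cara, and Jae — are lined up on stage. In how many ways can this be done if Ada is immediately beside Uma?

1440

Glue Ada and Uma into one block (2 internal orders), leaving 6 units to arrange in a row.
So the count is 2·(6)! = 1440.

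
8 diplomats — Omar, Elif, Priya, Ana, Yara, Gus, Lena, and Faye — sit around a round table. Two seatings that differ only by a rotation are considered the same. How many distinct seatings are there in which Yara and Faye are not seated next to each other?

3600

All circular seatings of 8 people number (7)! = 5040.
Those with Yara next to Faye: fuse the pair into one unit and seat 7 units around a circle — 2·(6)! = 1440.
Subtracting, 5040 − 1440 = 3600.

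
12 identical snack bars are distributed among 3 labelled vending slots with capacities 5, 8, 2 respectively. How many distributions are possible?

9

Ignoring the caps, the number of non-negative solutions to x_1+…+x_3 = 12 is C(14,2) = 91.
Subtract solutions that violate a single cap (substitute x_i' = x_i − (cap_i+1)): x_1 ≥ 6 gives C(8,2) = 28; x_2 ≥ 9 gives C(5,2) = 10; x_3 ≥ 3 gives C(11,2) = 55. Together 93.
Add back pairs where two caps are both exceeded: 0 + 10 + 1 = 11.
By inclusion–exclusion the count is 91 − 93 + 11 = 9.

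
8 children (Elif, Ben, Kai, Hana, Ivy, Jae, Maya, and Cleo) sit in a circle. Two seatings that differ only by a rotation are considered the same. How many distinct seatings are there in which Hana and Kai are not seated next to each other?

3600

All circular seatings of 8 people number (7)! = 5040.
Seatings with Hana beside Kai: treat them as a block with 2 internal orders, giving 2 × (6)! = 1440.
Subtracting, 5040 − 1440 = 3600.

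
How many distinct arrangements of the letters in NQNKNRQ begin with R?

60

With the first slot taken by R, it remains to arrange the other 6 letters (NQNKNQ).
Those 6 letters have N appearing 3 times and Q appearing twice, giving (6)!/(3!·2!) = 60.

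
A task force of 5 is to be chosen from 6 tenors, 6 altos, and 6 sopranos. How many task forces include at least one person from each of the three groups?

Total 5-person selections from all 18: C(18,5) = 8568.
Subtract selections that omit an entire group: no tenors → C(12,5) = 792; no altos → C(12,5) = 792; no sopranos → C(12,5) = 792.
Add back selections omitting two groups (i.e. drawn from a single group): C(6,5) + C(6,5) + C(6,5) = 18.
By inclusion–exclusion: 8568 − 2376 + 18 = 6210.

6210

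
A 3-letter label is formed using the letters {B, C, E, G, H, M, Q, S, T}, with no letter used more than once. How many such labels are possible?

504

With no repetition, fill the 3 letters in order: 9 choices, then 8, down to 7.
That product is 9 × 8 × 7 = 504.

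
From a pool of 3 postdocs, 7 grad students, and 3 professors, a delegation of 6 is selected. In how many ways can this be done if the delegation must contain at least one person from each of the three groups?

Total 6-person selections from all 13: C(13,6) = 1716.
Subtract selections that omit an entire group: no postdocs → C(10,6) = 210; no grad students → C(6,6) = 1; no professors → C(10,6) = 210.
Add back selections omitting two groups (i.e. drawn from a single group): C(3,6) + C(7,6) + C(3,6) = 7.
By inclusion–exclusion: 1716 − 421 + 7 = 1302.

1302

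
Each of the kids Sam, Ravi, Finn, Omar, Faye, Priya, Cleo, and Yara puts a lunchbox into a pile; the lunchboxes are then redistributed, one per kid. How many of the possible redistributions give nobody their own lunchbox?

14833

This is the derangement count D_8: permutations of 8 items with no fixed point.
By inclusion–exclusion this is Σ_{j=0}^{8} (−1)^j C(8,j)·(8−j)!.
Computing: 40320 − 40320 + 20160 − 6720 + 1680 − 336 + 56 − 8 + 1 = 14833.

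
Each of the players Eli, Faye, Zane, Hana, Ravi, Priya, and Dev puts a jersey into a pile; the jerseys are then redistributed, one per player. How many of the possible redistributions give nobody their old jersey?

1854

Let Aᵢ be the assignments in which player i gets their old jersey. We want the size of the complement of A₁∪…∪A_7.
By inclusion–exclusion this is Σ_{j=0}^{7} (−1)^j C(7,j)·(7−j)!.
Computing: 5040 − 5040 + 2520 − 840 + 210 − 42 + 7 − 1 = 1854.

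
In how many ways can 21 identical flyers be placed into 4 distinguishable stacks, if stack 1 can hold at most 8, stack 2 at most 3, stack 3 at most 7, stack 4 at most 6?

By stars and bars, unrestricted non-negative solutions to x_1+…+x_4 = 21 number C(21+3,3) = 2024.
Subtract solutions that violate a single cap (substitute x_i' = x_i − (cap_i+1)): x_1 ≥ 9 gives C(15,3) = 455; x_2 ≥ 4 gives C(20,3) = 1140; x_3 ≥ 8 gives C(16,3) = 560; x_4 ≥ 7 gives C(17,3) = 680. Together 2835.
Add back pairs where two caps are both exceeded: 165 + 35 + 56 + 220 + 286 + 84 = 846.
Subtract triples: 1 + 4 + 0 + 10 = 15.
By inclusion–exclusion the count is 2024 − 2835 + 846 − 15 = 20.

20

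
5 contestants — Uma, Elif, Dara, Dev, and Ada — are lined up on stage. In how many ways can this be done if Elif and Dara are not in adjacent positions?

There are 5! = 120 arrangements in all. If Elif and Dara are adjacent, merging them into one block gives 2·(4)! = 48 arrangements.
Complementary counting: 120 − 48 = 72.

72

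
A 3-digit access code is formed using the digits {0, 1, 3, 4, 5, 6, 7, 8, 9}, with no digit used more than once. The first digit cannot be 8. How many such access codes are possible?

The first digit has 9−1 = 8 choices (anything except 8).
The remaining 2 digits are filled from the other 8 symbols without repetition: 8 × 7 = 56.
Total: 8 × 56 = 448.

448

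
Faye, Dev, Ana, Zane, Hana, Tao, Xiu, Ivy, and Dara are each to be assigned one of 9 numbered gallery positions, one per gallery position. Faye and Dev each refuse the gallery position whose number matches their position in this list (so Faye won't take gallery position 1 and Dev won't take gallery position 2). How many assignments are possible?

Let Aᵢ (for i ∈ {1, 2}) be the placements that put person i in their forbidden gallery position. Any j of these fix j positions, leaving (9−j)! ways to fill the rest, and there are C(2,j) ways to pick which j.
By inclusion–exclusion, the number of valid placements is Σ_{j=0}^{2} (−1)^j C(2,j)·(9−j)!.
Computing: 362880 − 80640 + 5040 = 287280.

287280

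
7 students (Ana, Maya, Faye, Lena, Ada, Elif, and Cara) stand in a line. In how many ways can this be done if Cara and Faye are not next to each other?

3600

Of the 7! = 5040 arrangements, those with Cara and Faye adjacent number 2 × 6! = 1440 (treat the pair as a block with 2 internal orders).
Complementary counting: 5040 − 1440 = 3600.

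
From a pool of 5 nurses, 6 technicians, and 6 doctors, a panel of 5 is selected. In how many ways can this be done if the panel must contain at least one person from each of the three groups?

4485

Total 5-person selections from all 17: C(17,5) = 6188.
Selections missing a whole group: no nurses → C(12,5) = 792; no technicians → C(11,5) = 462; no doctors → C(11,5) = 462.
Add back selections omitting two groups (i.e. drawn from a single group): C(5,5) + C(6,5) + C(6,5) = 13.
By inclusion–exclusion: 6188 − 1716 + 13 = 4485.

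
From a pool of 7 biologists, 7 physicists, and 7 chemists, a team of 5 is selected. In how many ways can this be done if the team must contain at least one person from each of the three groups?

14406

With no constraint there are C(21,5) = 20349 possible selections.
Selections missing a whole group: no biologists → C(14,5) = 2002; no physicists → C(14,5) = 2002; no chemists → C(14,5) = 2002.
Add back selections omitting two groups (i.e. drawn from a single group): C(7,5) + C(7,5) + C(7,5) = 63.
By inclusion–exclusion: 20349 − 6006 + 63 = 14406.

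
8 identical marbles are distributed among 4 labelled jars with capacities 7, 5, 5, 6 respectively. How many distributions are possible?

140

By stars and bars, unrestricted non-negative solutions to x_1+…+x_4 = 8 number C(8+3,3) = 165.
Subtract solutions that violate a single cap (substitute x_i' = x_i − (cap_i+1)): x_1 ≥ 8 gives C(3,3) = 1; x_2 ≥ 6 gives C(5,3) = 10; x_3 ≥ 6 gives C(5,3) = 10; x_4 ≥ 7 gives C(4,3) = 4. Together 25.
No two caps can be exceeded simultaneously, so the pair terms are all 0.
By inclusion–exclusion the count is 165 − 25 + 0 = 140.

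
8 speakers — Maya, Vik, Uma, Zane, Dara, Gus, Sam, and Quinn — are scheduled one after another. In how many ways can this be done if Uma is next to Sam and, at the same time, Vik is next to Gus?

2880

Treat {Uma,Sam} as one block (2 orders) and {Vik,Gus} as another (2 orders).
That leaves 6 units to arrange: 2 × 2 × 6! = 4 × 720 = 2880.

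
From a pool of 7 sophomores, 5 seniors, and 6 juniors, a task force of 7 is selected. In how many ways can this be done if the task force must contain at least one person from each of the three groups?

28987

With no constraint there are C(18,7) = 31824 possible selections.
Selections missing a whole group: no sophomores → C(11,7) = 330; no seniors → C(13,7) = 1716; no juniors → C(12,7) = 792.
Add back selections omitting two groups (i.e. drawn from a single group): C(7,7) + C(5,7) + C(6,7) = 1.
By inclusion–exclusion: 31824 − 2838 + 1 = 28987.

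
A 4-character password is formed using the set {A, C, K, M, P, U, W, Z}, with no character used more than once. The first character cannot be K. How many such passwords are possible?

The first character has 8−1 = 7 choices (anything except K).
The remaining 3 characters are filled from the other 7 symbols without repetition: 7 × 6 × 5 = 210.
Total: 7 × 210 = 1470.

1470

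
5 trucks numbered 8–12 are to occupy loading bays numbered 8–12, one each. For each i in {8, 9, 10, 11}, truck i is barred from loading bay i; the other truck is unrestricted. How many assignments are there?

Let Aᵢ (for 8 ≤ i ≤ 11) be the placements that put truck i in its forbidden loading bay. Any j of these fix j positions, leaving (5−j)! ways to fill the rest, and there are C(4,j) ways to pick which j.
By inclusion–exclusion, the number of valid placements is Σ_{j=0}^{4} (−1)^j C(4,j)·(5−j)!.
Computing: 120 − 96 + 36 − 8 + 1 = 53.

53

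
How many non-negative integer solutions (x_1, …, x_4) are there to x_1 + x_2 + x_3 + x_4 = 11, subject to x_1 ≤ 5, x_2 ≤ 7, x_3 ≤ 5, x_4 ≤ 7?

Ignoring the caps, the number of non-negative solutions to x_1+…+x_4 = 11 is C(14,3) = 364.
Subtract solutions that violate a single cap (substitute x_i' = x_i − (cap_i+1)): x_1 ≥ 6 gives C(8,3) = 56; x_2 ≥ 8 gives C(6,3) = 20; x_3 ≥ 6 gives C(8,3) = 56; x_4 ≥ 8 gives C(6,3) = 20. Together 152.
No two caps can be exceeded simultaneously, so the pair terms are all 0.
By inclusion–exclusion the count is 364 − 152 + 0 = 212.

212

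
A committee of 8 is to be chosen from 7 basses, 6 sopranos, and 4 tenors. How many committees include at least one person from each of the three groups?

22813

Unrestricted: C(17,8) = 24310 ways to pick any 8 of the 17.
Subtract selections that omit an entire group: no basses → C(10,8) = 45; no sopranos → C(11,8) = 165; no tenors → C(13,8) = 1287.
Add back selections omitting two groups (i.e. drawn from a single group): C(7,8) + C(6,8) + C(4,8) = 0.
By inclusion–exclusion: 24310 − 1497 + 0 = 22813.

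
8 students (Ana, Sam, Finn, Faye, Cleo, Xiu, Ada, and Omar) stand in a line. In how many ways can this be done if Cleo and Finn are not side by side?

30240

Of the 8! = 40320 arrangements, those with Cleo and Finn adjacent number 2 × 7! = 10080 (treat the pair as a block with 2 internal orders).
So 40320 − 10080 = 30240 arrangements keep them apart.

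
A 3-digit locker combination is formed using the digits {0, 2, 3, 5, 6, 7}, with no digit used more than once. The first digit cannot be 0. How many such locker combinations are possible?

The first digit has 6−1 = 5 choices (anything except 0).
The remaining 2 digits are filled from the other 5 symbols without repetition: 5 × 4 = 20.
Total: 5 × 20 = 100.

100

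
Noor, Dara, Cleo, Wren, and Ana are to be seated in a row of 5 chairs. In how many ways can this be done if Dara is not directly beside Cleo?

Of the 5! = 120 arrangements, those with Dara and Cleo adjacent number 2 × 4! = 48 (treat the pair as a block with 2 internal orders).
Complementary counting: 120 − 48 = 72.

72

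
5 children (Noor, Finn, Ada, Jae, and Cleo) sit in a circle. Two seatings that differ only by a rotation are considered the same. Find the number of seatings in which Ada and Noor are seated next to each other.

Treat {Ada, Noor} as one unit (2 internal orders) and seat the resulting 4 units around the table: (3)! circular arrangements.
So 2 × (3)! = 2 × 6 = 12.

12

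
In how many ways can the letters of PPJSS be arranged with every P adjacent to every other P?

12

Treat the 2 copies of P as a single block. The multiset to arrange is then {PP, J, S, S}, 4 items in all.
That gives (4)!/(2!) = 12 arrangements.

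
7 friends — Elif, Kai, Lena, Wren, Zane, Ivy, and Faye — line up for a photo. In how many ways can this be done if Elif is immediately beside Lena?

Glue Elif and Lena into one block (2 internal orders), leaving 6 units to arrange in a row.
That gives 2 × 6! = 2 × 720 = 1440.

1440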